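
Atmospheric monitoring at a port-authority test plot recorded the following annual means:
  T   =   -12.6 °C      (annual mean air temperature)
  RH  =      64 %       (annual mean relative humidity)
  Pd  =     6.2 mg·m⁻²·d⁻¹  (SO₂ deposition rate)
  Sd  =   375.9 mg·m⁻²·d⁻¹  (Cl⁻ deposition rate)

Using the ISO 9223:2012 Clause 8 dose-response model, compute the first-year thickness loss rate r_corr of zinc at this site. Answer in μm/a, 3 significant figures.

r_corr = 0.525 μm/a

zinc: temperature factor f = +0.038·(-22.6) = -0.8588
  Pd branch = 0.0129·Pd^0.44·e^(0.046·RH+f) = 0.2317 μm/a
  Sd branch = 0.0175·Sd^0.57·e^(0.008·RH+0.085·T) = 0.2938 μm/a
  sum: 0.2317 + 0.2938 → r_corr = 0.5255 μm/a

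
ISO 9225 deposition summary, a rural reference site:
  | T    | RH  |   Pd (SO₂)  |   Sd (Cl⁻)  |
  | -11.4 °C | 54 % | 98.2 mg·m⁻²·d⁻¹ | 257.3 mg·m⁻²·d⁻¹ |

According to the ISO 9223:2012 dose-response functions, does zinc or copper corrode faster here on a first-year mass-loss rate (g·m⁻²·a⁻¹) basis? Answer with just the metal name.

zinc: temperature factor f = +0.038·(-21.4) = -0.8132
  SO₂ term: 0.0129·98.2^0.44·exp(0.046·54-0.8132) = 0.5161
  Cl⁻ term: 0.0175·257.3^0.57·exp(0.008·54+0.085·-11.4) = 0.242
  sum: 0.5161 + 0.242 → r_corr = 0.7581 μm/a
  mass loss = 0.7581 μm/a × 7.14 g/cm³ = 5.413 g·m⁻²·a⁻¹
copper: T≤10 °C ⇒ hinge +0.126·(-11.4−10) = -2.6964
  SO₂ term: 0.0053·98.2^0.26·exp(0.059·54-2.6964) = 0.0285
  Cl⁻ term: 0.01025·257.3^0.27·exp(0.036·54+0.049·-11.4) = 0.1833
  r_corr = 0.0285 + 0.1833 = 0.2118 μm/a
  mass loss = 0.2118 μm/a × 8.96 g/cm³ = 1.898 g·m⁻²·a⁻¹
Ordering by g·m⁻²·a⁻¹: zinc (5.41) > copper (1.9)

zinc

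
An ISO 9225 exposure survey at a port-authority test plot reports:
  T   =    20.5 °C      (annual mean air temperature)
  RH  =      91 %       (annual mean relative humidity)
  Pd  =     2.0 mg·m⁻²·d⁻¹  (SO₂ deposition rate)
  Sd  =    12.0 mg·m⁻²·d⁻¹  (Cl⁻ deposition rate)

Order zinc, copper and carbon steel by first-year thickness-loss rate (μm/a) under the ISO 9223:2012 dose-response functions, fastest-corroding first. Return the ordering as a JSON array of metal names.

zinc: temperature factor f = -0.071·(10.5) = -0.7455
  SO₂ term: 0.0129·2.0^0.44·exp(0.046·91-0.7455) = 0.5461
  Sd branch = 0.0175·Sd^0.57·e^(0.008·RH+0.085·T) = 0.8533 μm/a
  r_corr = 0.5461 + 0.8533 = 1.399 μm/a
copper: f(T) = -0.080·(T−10) [T>10 °C] = -0.8400
  SO₂ term: 0.0053·2.0^0.26·exp(0.059·91-0.8400) = 0.5881
  Cl⁻ term: 0.01025·12.0^0.27·exp(0.036·91+0.049·20.5) = 1.449
  r_corr = 0.5881 + 1.449 = 2.037 μm/a
carbon steel: temperature factor f = -0.054·(10.5) = -0.5670
  Pd branch = 1.77·Pd^0.52·e^(0.02·RH+f) = 8.885 μm/a
  Sd branch = 0.102·Sd^0.62·e^(0.033·RH+0.04·T) = 21.78 μm/a
  r_corr = 8.885 + 21.78 = 30.66 μm/a
Ordering by μm/a: carbon steel (30.7) > copper (2.04) > zinc (1.4)

["carbon steel", "copper", "zinc"]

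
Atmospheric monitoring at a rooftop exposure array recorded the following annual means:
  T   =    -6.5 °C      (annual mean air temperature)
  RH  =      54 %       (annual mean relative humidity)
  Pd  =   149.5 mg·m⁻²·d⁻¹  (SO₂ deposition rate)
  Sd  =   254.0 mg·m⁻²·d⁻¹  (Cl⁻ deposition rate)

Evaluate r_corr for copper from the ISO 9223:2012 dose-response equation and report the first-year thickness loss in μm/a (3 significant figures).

r_corr = 0.291 μm/a

copper: f(T) = +0.126·(T−10) [T≤10 °C] = -2.0790
  sulphur-dioxide contribution → 0.05894 μm/a
  chloride contribution → 0.2323 μm/a
  ⇒ r_corr(copper) = 0.2912 μm/a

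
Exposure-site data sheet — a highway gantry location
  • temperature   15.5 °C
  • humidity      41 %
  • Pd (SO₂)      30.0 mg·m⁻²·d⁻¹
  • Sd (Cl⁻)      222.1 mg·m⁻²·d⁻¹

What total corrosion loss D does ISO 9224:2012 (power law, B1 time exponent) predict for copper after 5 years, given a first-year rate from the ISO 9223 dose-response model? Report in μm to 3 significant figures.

copper: temperature factor f = -0.080·(5.5) = -0.4400
  SO₂ term: 0.0053·30.0^0.26·exp(0.059·41-0.4400) = 0.09285
  Cl⁻ term: 0.01025·222.1^0.27·exp(0.036·41+0.049·15.5) = 0.4122
  sum: 0.09285 + 0.4122 → r_corr = 0.5051 μm/a
Power-law: D(5) = r_corr · 5^0.667
  D(5) = 0.5051 × 5^0.667 = 0.5051 × 2.926 = 1.478 μm

D(5) = 1.48 μm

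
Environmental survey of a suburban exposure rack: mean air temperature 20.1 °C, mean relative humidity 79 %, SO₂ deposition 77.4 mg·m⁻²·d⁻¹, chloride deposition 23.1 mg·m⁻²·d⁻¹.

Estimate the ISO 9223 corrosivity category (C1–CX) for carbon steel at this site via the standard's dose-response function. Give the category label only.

C4

carbon steel: f(T) = -0.054·(T−10) [T>10 °C] = -0.5454
  SO₂ term: 1.77·77.4^0.52·exp(0.02·79-0.5454) = 47.8
  Cl⁻ term: 0.102·23.1^0.62·exp(0.033·79+0.04·20.1) = 21.65
  r_corr = 47.8 + 21.65 = 69.45 μm/a
69.4 μm/a falls in (50, 80] for carbon steel → category C4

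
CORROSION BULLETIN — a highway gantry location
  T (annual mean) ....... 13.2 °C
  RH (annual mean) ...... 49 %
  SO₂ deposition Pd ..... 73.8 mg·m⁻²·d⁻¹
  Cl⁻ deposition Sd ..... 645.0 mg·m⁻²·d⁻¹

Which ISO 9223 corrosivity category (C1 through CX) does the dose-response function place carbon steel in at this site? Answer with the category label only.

C5

carbon steel: T>10 °C ⇒ hinge -0.054·(13.2−10) = -0.1728
  SO₂ term: 1.77·73.8^0.52·exp(0.02·49-0.1728) = 37.15
  Cl⁻ term: 0.102·645.0^0.62·exp(0.033·49+0.04·13.2) = 48.09
  sum: 37.15 + 48.09 → r_corr = 85.24 μm/a
Category bounds: 80…200 μm/a bracket r_corr ⇒ C5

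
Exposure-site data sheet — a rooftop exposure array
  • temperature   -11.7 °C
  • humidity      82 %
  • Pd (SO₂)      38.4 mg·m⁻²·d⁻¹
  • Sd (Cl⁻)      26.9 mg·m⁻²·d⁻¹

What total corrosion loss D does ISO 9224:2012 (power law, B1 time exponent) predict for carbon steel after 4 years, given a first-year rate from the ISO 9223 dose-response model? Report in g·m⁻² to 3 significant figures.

D(4) = 157 g·m⁻²

carbon steel: f(T) = +0.150·(T−10) [T≤10 °C] = -3.2550
  sulphur-dioxide contribution → 2.347 μm/a
  chloride contribution → 7.362 μm/a
  ⇒ r_corr(carbon steel) = 9.709 μm/a
Long-term exponent b (ISO 9224 Table 2, B1) = 0.523
  D(4) = 9.709 × 4^0.523 = 9.709 × 2.065 = 20.05 μm
  Mass loss = 20.05 μm × 7.85 g/cm³ = 157.4 g·m⁻²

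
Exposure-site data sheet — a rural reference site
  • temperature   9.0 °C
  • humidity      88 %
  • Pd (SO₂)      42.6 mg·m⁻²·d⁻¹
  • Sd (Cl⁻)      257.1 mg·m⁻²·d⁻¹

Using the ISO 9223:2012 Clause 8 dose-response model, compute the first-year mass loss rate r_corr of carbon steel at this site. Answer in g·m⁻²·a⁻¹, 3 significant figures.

carbon steel: f(T) = +0.150·(T−10) [T≤10 °C] = -0.1500
  SO₂ term: 1.77·42.6^0.52·exp(0.02·88-0.1500) = 62.3
  Cl⁻ term: 0.102·257.1^0.62·exp(0.033·88+0.04·9.0) = 83.25
  sum: 62.3 + 83.25 → r_corr = 145.6 μm/a
Convert to mass loss: 145.6 μm/a × 7.85 g/cm³ = 1143 g·m⁻²·a⁻¹

r_corr = 1.14e+03 g·m⁻²·a⁻¹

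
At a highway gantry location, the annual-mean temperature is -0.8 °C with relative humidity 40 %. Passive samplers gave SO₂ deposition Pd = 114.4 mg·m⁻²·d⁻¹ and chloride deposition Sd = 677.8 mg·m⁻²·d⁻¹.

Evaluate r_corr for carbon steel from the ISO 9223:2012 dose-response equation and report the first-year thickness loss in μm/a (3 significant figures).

carbon steel: T≤10 °C ⇒ hinge +0.150·(-0.8−10) = -1.6200
  sulphur-dioxide contribution → 9.167 μm/a
  chloride contribution → 21.05 μm/a
  total first-year rate 30.22 μm/a

r_corr = 30.2 μm/a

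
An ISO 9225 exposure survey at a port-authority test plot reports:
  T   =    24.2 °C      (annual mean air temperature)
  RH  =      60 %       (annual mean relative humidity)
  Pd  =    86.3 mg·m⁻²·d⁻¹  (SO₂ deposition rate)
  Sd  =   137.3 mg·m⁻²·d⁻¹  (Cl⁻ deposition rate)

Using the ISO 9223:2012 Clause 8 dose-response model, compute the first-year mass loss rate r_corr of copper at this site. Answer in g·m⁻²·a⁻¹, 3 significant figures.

copper: T>10 °C ⇒ hinge -0.080·(24.2−10) = -1.1360
  SO₂ term: 0.0053·86.3^0.26·exp(0.059·60-1.1360) = 0.1869
  Sd branch = 0.01025·Sd^0.27·e^(0.036·RH+0.049·T) = 1.099 μm/a
  sum: 0.1869 + 1.099 → r_corr = 1.286 μm/a
Convert to mass loss: 1.286 μm/a × 8.96 g/cm³ = 11.52 g·m⁻²·a⁻¹

r_corr = 11.5 g·m⁻²·a⁻¹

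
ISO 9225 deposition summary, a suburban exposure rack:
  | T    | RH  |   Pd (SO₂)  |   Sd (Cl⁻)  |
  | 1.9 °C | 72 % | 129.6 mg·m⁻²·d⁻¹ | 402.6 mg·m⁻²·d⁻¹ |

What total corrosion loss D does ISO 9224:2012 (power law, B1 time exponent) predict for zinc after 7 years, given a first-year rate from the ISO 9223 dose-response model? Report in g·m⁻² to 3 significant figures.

D(7) = 116 g·m⁻²

zinc: f(T) = +0.038·(T−10) [T≤10 °C] = -0.3078
  sulphur-dioxide contribution → 2.212 μm/a
  chloride contribution → 1.117 μm/a
  ⇒ r_corr(zinc) = 3.329 μm/a
Power-law: D(7) = r_corr · 7^0.813
  D(7) = 3.329 × 7^0.813 = 3.329 × 4.865 = 16.2 μm
  Mass loss = 16.2 μm × 7.14 g/cm³ = 115.6 g·m⁻²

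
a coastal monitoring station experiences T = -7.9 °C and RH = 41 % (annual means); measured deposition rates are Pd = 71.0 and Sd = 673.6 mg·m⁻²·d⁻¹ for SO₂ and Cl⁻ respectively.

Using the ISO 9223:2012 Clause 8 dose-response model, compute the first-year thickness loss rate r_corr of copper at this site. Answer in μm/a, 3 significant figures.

copper: f(T) = +0.126·(T−10) [T≤10 °C] = -2.2554
  SO₂ term: 0.0053·71.0^0.26·exp(0.059·41-2.2554) = 0.01891
  Sd branch = 0.01025·Sd^0.27·e^(0.036·RH+0.049·T) = 0.1767 μm/a
  sum: 0.01891 + 0.1767 → r_corr = 0.1956 μm/a

r_corr = 0.196 μm/a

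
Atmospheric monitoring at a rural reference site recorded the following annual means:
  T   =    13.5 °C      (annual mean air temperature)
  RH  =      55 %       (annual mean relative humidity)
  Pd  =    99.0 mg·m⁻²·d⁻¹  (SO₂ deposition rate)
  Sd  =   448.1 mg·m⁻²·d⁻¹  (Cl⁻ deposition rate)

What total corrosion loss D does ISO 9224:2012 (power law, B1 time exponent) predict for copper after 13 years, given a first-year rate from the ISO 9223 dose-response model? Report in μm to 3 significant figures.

D(13) = 6.02 μm

copper: temperature factor f = -0.080·(3.5) = -0.2800
  Pd branch = 0.0053·Pd^0.26·e^(0.059·RH+f) = 0.3395 μm/a
  Sd branch = 0.01025·Sd^0.27·e^(0.036·RH+0.049·T) = 0.7478 μm/a
  sum: 0.3395 + 0.7478 → r_corr = 1.087 μm/a
Long-term exponent b (ISO 9224 Table 2, B1) = 0.667
  D(13) = 1.087 × 13^0.667 = 1.087 × 5.534 = 6.016 μm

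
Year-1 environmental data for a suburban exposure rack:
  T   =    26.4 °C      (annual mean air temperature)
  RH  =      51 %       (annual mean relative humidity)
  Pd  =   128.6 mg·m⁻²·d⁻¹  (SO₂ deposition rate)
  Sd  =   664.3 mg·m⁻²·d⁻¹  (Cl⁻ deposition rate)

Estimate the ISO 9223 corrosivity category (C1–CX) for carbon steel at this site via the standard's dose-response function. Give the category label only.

carbon steel: f(T) = -0.054·(T−10) [T>10 °C] = -0.8856
  SO₂ term: 1.77·128.6^0.52·exp(0.02·51-0.8856) = 25.3
  Sd branch = 0.102·Sd^0.62·e^(0.033·RH+0.04·T) = 88.72 μm/a
  sum: 25.3 + 88.72 → r_corr = 114 μm/a
ISO 9223 Table 2 (carbon steel): 80 < 114 ≤ 200 μm/a ⇒ C5

C5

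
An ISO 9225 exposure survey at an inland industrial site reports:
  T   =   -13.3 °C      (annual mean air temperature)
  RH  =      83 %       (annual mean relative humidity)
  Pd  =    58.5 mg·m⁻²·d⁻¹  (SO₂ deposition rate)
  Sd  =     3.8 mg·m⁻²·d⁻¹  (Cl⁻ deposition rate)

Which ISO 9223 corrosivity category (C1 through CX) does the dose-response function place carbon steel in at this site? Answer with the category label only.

carbon steel: temperature factor f = +0.150·(-23.3) = -3.4950
  Pd branch = 1.77·Pd^0.52·e^(0.02·RH+f) = 2.344 μm/a
  Sd branch = 0.102·Sd^0.62·e^(0.033·RH+0.04·T) = 2.121 μm/a
  r_corr = 2.344 + 2.121 = 4.465 μm/a
4.47 μm/a falls in (1.3, 25] for carbon steel → category C2

C2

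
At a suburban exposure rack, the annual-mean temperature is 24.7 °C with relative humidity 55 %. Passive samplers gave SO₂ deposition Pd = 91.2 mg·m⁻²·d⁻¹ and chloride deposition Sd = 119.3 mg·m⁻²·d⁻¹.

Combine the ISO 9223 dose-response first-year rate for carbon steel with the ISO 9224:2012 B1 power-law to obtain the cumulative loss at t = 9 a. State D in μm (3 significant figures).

D(9) = 182 μm

carbon steel: T>10 °C ⇒ hinge -0.054·(24.7−10) = -0.7938
  SO₂ term: 1.77·91.2^0.52·exp(0.02·55-0.7938) = 25.13
  Sd branch = 0.102·Sd^0.62·e^(0.033·RH+0.04·T) = 32.62 μm/a
  r_corr = 25.13 + 32.62 = 57.74 μm/a
ISO 9224: D(t) = r_corr · t^b with b = 0.523 (carbon steel, B1)
  D(9) = 57.74 × 9^0.523 = 57.74 × 3.156 = 182.2 μm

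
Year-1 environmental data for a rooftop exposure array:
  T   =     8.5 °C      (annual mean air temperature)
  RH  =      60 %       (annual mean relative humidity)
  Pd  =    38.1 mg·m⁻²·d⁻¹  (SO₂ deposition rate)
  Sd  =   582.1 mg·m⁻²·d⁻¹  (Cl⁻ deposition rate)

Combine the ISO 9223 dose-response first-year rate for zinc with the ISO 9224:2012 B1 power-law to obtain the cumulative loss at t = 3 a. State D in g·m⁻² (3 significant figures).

zinc: T≤10 °C ⇒ hinge +0.038·(8.5−10) = -0.0570
  Pd branch = 0.0129·Pd^0.44·e^(0.046·RH+f) = 0.9552 μm/a
  Cl⁻ term: 0.0175·582.1^0.57·exp(0.008·60+0.085·8.5) = 2.194
  r_corr = 0.9552 + 2.194 = 3.15 μm/a
Power-law: D(3) = r_corr · 3^0.813
  D(3) = 3.15 × 3^0.813 = 3.15 × 2.443 = 7.694 μm
  Mass loss = 7.694 μm × 7.14 g/cm³ = 54.94 g·m⁻²

D(3) = 54.9 g·m⁻²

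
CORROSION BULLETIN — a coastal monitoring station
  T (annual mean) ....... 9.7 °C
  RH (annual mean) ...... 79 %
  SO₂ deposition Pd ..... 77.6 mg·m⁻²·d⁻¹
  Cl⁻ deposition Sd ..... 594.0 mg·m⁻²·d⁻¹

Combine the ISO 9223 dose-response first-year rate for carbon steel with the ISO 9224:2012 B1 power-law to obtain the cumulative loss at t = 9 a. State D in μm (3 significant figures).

carbon steel: temperature factor f = +0.150·(-0.3) = -0.0450
  Pd branch = 1.77·Pd^0.52·e^(0.02·RH+f) = 78.95 μm/a
  Sd branch = 0.102·Sd^0.62·e^(0.033·RH+0.04·T) = 106.9 μm/a
  sum: 78.95 + 106.9 → r_corr = 185.9 μm/a
ISO 9224: D(t) = r_corr · t^b with b = 0.523 (carbon steel, B1)
  D(9) = 185.9 × 9^0.523 = 185.9 × 3.156 = 586.5 μm

D(9) = 587 μm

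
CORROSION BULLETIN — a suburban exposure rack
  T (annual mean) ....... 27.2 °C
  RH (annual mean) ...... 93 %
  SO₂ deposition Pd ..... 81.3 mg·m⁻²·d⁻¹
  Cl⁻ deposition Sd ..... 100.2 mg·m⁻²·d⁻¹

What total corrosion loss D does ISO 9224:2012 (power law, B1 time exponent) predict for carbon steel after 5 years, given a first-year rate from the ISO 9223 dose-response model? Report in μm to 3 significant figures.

D(5) = 366 μm

carbon steel: temperature factor f = -0.054·(17.2) = -0.9288
  Pd branch = 1.77·Pd^0.52·e^(0.02·RH+f) = 44.22 μm/a
  Sd branch = 0.102·Sd^0.62·e^(0.033·RH+0.04·T) = 113.4 μm/a
  r_corr = 44.22 + 113.4 = 157.6 μm/a
Long-term exponent b (ISO 9224 Table 2, B1) = 0.523
  D(5) = 157.6 × 5^0.523 = 157.6 × 2.32 = 365.7 μm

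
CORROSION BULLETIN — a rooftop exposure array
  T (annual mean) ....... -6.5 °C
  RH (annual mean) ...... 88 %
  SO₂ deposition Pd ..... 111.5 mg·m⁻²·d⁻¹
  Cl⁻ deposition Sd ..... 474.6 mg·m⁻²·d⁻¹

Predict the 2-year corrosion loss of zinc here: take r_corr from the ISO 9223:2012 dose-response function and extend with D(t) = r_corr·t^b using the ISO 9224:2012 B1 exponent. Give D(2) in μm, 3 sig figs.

D(2) = 6.72 μm

zinc: f(T) = +0.038·(T−10) [T≤10 °C] = -0.6270
  sulphur-dioxide contribution → 3.141 μm/a
  chloride contribution → 0.6829 μm/a
  total first-year rate 3.824 μm/a
Long-term exponent b (ISO 9224 Table 2, B1) = 0.813
  D(2) = 3.824 × 2^0.813 = 3.824 × 1.757 = 6.719 μm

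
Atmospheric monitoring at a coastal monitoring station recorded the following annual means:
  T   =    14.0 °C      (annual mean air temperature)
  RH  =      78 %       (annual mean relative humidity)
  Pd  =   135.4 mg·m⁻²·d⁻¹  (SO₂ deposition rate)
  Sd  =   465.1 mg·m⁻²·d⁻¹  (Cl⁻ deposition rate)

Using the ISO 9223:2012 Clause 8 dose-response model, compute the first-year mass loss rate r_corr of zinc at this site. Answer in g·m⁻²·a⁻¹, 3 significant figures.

r_corr = 47.1 g·m⁻²·a⁻¹

zinc: f(T) = -0.071·(T−10) [T>10 °C] = -0.2840
  sulphur-dioxide contribution → 3.044 μm/a
  chloride contribution → 3.559 μm/a
  ⇒ r_corr(zinc) = 6.603 μm/a
Convert to mass loss: 6.603 μm/a × 7.14 g/cm³ = 47.14 g·m⁻²·a⁻¹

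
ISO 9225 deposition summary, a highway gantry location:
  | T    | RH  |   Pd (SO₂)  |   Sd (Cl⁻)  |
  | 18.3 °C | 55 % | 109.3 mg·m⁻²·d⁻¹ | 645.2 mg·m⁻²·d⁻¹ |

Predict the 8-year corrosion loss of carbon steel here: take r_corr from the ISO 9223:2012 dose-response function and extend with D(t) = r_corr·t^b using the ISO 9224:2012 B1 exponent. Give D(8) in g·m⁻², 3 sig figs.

D(8) = 2.58e+03 g·m⁻²

carbon steel: T>10 °C ⇒ hinge -0.054·(18.3−10) = -0.4482
  SO₂ term: 1.77·109.3^0.52·exp(0.02·55-0.4482) = 39.01
  Cl⁻ term: 0.102·645.2^0.62·exp(0.033·55+0.04·18.3) = 71.9
  sum: 39.01 + 71.9 → r_corr = 110.9 μm/a
Long-term exponent b (ISO 9224 Table 2, B1) = 0.523
  D(8) = 110.9 × 8^0.523 = 110.9 × 2.967 = 329.1 μm
  Mass loss = 329.1 μm × 7.85 g/cm³ = 2583 g·m⁻²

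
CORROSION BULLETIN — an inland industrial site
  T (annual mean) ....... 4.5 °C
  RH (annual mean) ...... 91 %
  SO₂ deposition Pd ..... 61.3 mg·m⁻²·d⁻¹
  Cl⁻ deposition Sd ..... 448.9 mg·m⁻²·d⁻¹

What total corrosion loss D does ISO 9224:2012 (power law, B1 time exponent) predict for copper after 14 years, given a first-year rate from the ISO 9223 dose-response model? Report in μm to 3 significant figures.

copper: f(T) = +0.126·(T−10) [T≤10 °C] = -0.6930
  sulphur-dioxide contribution → 1.659 μm/a
  chloride contribution → 1.759 μm/a
  ⇒ r_corr(copper) = 3.418 μm/a
ISO 9224: D(t) = r_corr · t^b with b = 0.667 (copper, B1)
  D(14) = 3.418 × 14^0.667 = 3.418 × 5.814 = 19.87 μm

D(14) = 19.9 μm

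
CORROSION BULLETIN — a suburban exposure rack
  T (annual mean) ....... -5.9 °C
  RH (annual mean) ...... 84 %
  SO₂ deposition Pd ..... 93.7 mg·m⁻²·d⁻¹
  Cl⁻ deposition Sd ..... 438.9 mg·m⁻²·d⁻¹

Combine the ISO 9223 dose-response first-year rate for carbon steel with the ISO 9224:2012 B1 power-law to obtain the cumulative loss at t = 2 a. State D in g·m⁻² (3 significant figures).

D(2) = 736 g·m⁻²

carbon steel: T≤10 °C ⇒ hinge +0.150·(-5.9−10) = -2.3850
  sulphur-dioxide contribution → 9.27 μm/a
  chloride contribution → 56.01 μm/a
  total first-year rate 65.28 μm/a
Power-law: D(2) = r_corr · 2^0.523
  D(2) = 65.28 × 2^0.523 = 65.28 × 1.437 = 93.8 μm
  Mass loss = 93.8 μm × 7.85 g/cm³ = 736.3 g·m⁻²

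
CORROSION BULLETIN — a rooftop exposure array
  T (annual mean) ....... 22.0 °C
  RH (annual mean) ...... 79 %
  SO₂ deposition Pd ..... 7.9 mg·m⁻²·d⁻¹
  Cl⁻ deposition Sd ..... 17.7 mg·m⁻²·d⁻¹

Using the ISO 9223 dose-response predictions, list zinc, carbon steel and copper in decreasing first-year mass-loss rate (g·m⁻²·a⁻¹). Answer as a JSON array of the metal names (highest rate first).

zinc: temperature factor f = -0.071·(12.0) = -0.8520
  Pd branch = 0.0129·Pd^0.44·e^(0.046·RH+f) = 0.5173 μm/a
  Cl⁻ term: 0.0175·17.7^0.57·exp(0.008·79+0.085·22.0) = 1.099
  sum: 0.5173 + 1.099 → r_corr = 1.616 μm/a
  mass loss = 1.616 μm/a × 7.14 g/cm³ = 11.54 g·m⁻²·a⁻¹
carbon steel: T>10 °C ⇒ hinge -0.054·(22.0−10) = -0.6480
  SO₂ term: 1.77·7.9^0.52·exp(0.02·79-0.6480) = 13.17
  Cl⁻ term: 0.102·17.7^0.62·exp(0.033·79+0.04·22.0) = 19.8
  sum: 13.17 + 19.8 → r_corr = 32.97 μm/a
  mass loss = 32.97 μm/a × 7.85 g/cm³ = 258.8 g·m⁻²·a⁻¹
copper: T>10 °C ⇒ hinge -0.080·(22.0−10) = -0.9600
  Pd branch = 0.0053·Pd^0.26·e^(0.059·RH+f) = 0.3673 μm/a
  Sd branch = 0.01025·Sd^0.27·e^(0.036·RH+0.049·T) = 1.125 μm/a
  r_corr = 0.3673 + 1.125 = 1.492 μm/a
  mass loss = 1.492 μm/a × 8.96 g/cm³ = 13.37 g·m⁻²·a⁻¹
Ordering by g·m⁻²·a⁻¹: carbon steel (259) > copper (13.4) > zinc (11.5)

["carbon steel", "copper", "zinc"]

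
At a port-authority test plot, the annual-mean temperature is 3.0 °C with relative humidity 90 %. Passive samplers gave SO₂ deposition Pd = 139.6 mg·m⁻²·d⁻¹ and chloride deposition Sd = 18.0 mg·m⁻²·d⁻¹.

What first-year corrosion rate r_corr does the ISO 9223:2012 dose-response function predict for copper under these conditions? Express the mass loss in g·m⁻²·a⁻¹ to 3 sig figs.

r_corr = 20.3 g·m⁻²·a⁻¹

copper: T≤10 °C ⇒ hinge +0.126·(3.0−10) = -0.8820
  sulphur-dioxide contribution → 1.603 μm/a
  chloride contribution → 0.6616 μm/a
  ⇒ r_corr(copper) = 2.265 μm/a
Convert to mass loss: 2.265 μm/a × 8.96 g/cm³ = 20.29 g·m⁻²·a⁻¹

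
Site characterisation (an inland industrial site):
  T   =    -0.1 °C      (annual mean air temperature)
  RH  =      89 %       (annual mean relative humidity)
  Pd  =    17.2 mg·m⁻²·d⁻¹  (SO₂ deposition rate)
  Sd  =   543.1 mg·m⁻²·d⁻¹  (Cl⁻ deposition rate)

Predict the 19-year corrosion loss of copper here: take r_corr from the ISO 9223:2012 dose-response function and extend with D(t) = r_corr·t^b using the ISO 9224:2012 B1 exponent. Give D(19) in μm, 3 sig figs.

D(19) = 14.0 μm

copper: temperature factor f = +0.126·(-10.1) = -1.2726
  Pd branch = 0.0053·Pd^0.26·e^(0.059·RH+f) = 0.5933 μm/a
  Sd branch = 0.01025·Sd^0.27·e^(0.036·RH+0.049·T) = 1.376 μm/a
  r_corr = 0.5933 + 1.376 = 1.969 μm/a
ISO 9224: D(t) = r_corr · t^b with b = 0.667 (copper, B1)
  D(19) = 1.969 × 19^0.667 = 1.969 × 7.127 = 14.03 μm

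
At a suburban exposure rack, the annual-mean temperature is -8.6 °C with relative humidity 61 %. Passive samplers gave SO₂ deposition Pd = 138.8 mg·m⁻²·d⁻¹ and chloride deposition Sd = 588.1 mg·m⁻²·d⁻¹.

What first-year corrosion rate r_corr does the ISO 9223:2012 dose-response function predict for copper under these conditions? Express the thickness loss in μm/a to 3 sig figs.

r_corr = 0.405 μm/a

copper: f(T) = +0.126·(T−10) [T≤10 °C] = -2.3436
  Pd branch = 0.0053·Pd^0.26·e^(0.059·RH+f) = 0.06707 μm/a
  Sd branch = 0.01025·Sd^0.27·e^(0.036·RH+0.049·T) = 0.3382 μm/a
  sum: 0.06707 + 0.3382 → r_corr = 0.4053 μm/a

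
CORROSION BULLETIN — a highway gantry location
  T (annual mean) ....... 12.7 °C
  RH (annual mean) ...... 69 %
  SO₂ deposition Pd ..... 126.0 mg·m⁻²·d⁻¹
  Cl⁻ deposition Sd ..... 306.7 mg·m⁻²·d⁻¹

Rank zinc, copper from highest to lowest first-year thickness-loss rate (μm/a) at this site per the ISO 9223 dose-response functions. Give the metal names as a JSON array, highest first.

["zinc", "copper"]

zinc: f(T) = -0.071·(T−10) [T>10 °C] = -0.1917
  Pd branch = 0.0129·Pd^0.44·e^(0.046·RH+f) = 2.138 μm/a
  Sd branch = 0.0175·Sd^0.57·e^(0.008·RH+0.085·T) = 2.339 μm/a
  sum: 2.138 + 2.339 → r_corr = 4.477 μm/a
copper: temperature factor f = -0.080·(2.7) = -0.2160
  SO₂ term: 0.0053·126.0^0.26·exp(0.059·69-0.2160) = 0.8802
  Cl⁻ term: 0.01025·306.7^0.27·exp(0.036·69+0.049·12.7) = 1.074
  sum: 0.8802 + 1.074 → r_corr = 1.955 μm/a
Ordering by μm/a: zinc (4.48) > copper (1.95)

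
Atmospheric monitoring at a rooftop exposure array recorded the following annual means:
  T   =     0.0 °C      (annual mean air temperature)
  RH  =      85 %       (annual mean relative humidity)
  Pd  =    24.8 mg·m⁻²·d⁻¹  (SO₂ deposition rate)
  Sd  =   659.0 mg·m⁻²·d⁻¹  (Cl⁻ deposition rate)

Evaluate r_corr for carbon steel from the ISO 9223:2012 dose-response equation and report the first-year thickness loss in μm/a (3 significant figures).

carbon steel: f(T) = +0.150·(T−10) [T≤10 °C] = -1.5000
  Pd branch = 1.77·Pd^0.52·e^(0.02·RH+f) = 11.48 μm/a
  Sd branch = 0.102·Sd^0.62·e^(0.033·RH+0.04·T) = 94.3 μm/a
  sum: 11.48 + 94.3 → r_corr = 105.8 μm/a

r_corr = 106 μm/a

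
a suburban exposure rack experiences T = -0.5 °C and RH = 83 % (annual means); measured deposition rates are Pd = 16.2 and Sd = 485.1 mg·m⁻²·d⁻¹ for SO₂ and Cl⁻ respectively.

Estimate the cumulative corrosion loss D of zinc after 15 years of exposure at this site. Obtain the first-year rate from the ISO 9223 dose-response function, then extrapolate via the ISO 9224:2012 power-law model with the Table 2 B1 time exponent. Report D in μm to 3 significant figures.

zinc: f(T) = +0.038·(T−10) [T≤10 °C] = -0.3990
  sulphur-dioxide contribution → 1.342 μm/a
  chloride contribution → 1.106 μm/a
  total first-year rate 2.448 μm/a
ISO 9224: D(t) = r_corr · t^b with b = 0.813 (zinc, B1)
  D(15) = 2.448 × 15^0.813 = 2.448 × 9.04 = 22.13 μm

D(15) = 22.1 μm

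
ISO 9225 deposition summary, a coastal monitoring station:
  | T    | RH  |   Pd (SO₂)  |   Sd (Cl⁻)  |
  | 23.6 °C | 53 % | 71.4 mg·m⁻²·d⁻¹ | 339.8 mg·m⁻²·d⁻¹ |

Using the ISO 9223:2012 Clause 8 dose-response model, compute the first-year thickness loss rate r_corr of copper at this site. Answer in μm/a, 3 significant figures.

r_corr = 1.18 μm/a

copper: temperature factor f = -0.080·(13.6) = -1.0880
  Pd branch = 0.0053·Pd^0.26·e^(0.059·RH+f) = 0.1235 μm/a
  Cl⁻ term: 0.01025·339.8^0.27·exp(0.036·53+0.049·23.6) = 1.059
  r_corr = 0.1235 + 1.059 = 1.183 μm/a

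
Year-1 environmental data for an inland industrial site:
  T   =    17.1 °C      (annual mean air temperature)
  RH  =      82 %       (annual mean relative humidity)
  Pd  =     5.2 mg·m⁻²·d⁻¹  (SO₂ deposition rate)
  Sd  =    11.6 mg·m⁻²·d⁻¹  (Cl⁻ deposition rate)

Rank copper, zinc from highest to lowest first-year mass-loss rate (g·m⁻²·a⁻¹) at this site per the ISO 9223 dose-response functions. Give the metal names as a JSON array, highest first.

copper: f(T) = -0.080·(T−10) [T>10 °C] = -0.5680
  sulphur-dioxide contribution → 0.5819 μm/a
  chloride contribution → 0.8791 μm/a
  total first-year rate 1.461 μm/a
  mass loss = 1.461 μm/a × 8.96 g/cm³ = 13.09 g·m⁻²·a⁻¹
zinc: temperature factor f = -0.071·(7.1) = -0.5041
  sulphur-dioxide contribution → 0.6996 μm/a
  chloride contribution → 0.5833 μm/a
  ⇒ r_corr(zinc) = 1.283 μm/a
  mass loss = 1.283 μm/a × 7.14 g/cm³ = 9.16 g·m⁻²·a⁻¹
Ordering by g·m⁻²·a⁻¹: copper (13.1) > zinc (9.16)

["copper", "zinc"]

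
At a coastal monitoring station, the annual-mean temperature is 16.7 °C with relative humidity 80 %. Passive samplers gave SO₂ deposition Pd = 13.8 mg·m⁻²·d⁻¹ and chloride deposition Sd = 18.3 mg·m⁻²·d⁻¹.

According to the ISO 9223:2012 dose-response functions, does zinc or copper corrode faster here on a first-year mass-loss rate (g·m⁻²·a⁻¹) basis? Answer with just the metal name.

copper

zinc: f(T) = -0.071·(T−10) [T>10 °C] = -0.4757
  SO₂ term: 0.0129·13.8^0.44·exp(0.046·80-0.4757) = 1.009
  Sd branch = 0.0175·Sd^0.57·e^(0.008·RH+0.085·T) = 0.7196 μm/a
  sum: 1.009 + 0.7196 → r_corr = 1.728 μm/a
  mass loss = 1.728 μm/a × 7.14 g/cm³ = 12.34 g·m⁻²·a⁻¹
copper: T>10 °C ⇒ hinge -0.080·(16.7−10) = -0.5360
  SO₂ term: 0.0053·13.8^0.26·exp(0.059·80-0.5360) = 0.6882
  Sd branch = 0.01025·Sd^0.27·e^(0.036·RH+0.049·T) = 0.9073 μm/a
  r_corr = 0.6882 + 0.9073 = 1.595 μm/a
  mass loss = 1.595 μm/a × 8.96 g/cm³ = 14.3 g·m⁻²·a⁻¹
Ordering by g·m⁻²·a⁻¹: copper (14.3) > zinc (12.3)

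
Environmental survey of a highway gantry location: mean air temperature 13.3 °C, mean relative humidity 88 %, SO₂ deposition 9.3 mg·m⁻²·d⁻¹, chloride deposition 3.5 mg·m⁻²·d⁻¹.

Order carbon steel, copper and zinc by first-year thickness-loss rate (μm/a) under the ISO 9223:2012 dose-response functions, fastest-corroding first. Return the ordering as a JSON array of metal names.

["carbon steel", "copper", "zinc"]

carbon steel: temperature factor f = -0.054·(3.3) = -0.1782
  SO₂ term: 1.77·9.3^0.52·exp(0.02·88-0.1782) = 27.45
  Cl⁻ term: 0.102·3.5^0.62·exp(0.033·88+0.04·13.3) = 6.889
  r_corr = 27.45 + 6.889 = 34.34 μm/a
copper: temperature factor f = -0.080·(3.3) = -0.2640
  SO₂ term: 0.0053·9.3^0.26·exp(0.059·88-0.2640) = 1.307
  Cl⁻ term: 0.01025·3.5^0.27·exp(0.036·88+0.049·13.3) = 0.6554
  sum: 1.307 + 0.6554 → r_corr = 1.962 μm/a
zinc: temperature factor f = -0.071·(3.3) = -0.2343
  Pd branch = 0.0129·Pd^0.44·e^(0.046·RH+f) = 1.56 μm/a
  Sd branch = 0.0175·Sd^0.57·e^(0.008·RH+0.085·T) = 0.2238 μm/a
  sum: 1.56 + 0.2238 → r_corr = 1.783 μm/a
Ordering by μm/a: carbon steel (34.3) > copper (1.96) > zinc (1.78)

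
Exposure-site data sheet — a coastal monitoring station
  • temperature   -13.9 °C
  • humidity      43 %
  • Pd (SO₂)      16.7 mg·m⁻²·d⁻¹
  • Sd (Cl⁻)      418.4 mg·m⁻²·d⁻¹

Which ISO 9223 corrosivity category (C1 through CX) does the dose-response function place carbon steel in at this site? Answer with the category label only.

C2

carbon steel: f(T) = +0.150·(T−10) [T≤10 °C] = -3.5850
  SO₂ term: 1.77·16.7^0.52·exp(0.02·43-3.5850) = 0.5016
  Sd branch = 0.102·Sd^0.62·e^(0.033·RH+0.04·T) = 10.2 μm/a
  sum: 0.5016 + 10.2 → r_corr = 10.71 μm/a
ISO 9223 Table 2 (carbon steel): 1.3 < 10.7 ≤ 25 μm/a ⇒ C2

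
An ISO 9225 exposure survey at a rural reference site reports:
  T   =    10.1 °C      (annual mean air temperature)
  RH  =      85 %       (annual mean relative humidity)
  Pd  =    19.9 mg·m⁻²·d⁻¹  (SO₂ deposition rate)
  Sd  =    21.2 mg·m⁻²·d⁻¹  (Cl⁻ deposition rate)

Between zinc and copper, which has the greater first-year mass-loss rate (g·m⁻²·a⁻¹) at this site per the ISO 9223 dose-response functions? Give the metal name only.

zinc: T>10 °C ⇒ hinge -0.071·(10.1−10) = -0.0071
  sulphur-dioxide contribution → 2.383 μm/a
  chloride contribution → 0.4647 μm/a
  total first-year rate 2.848 μm/a
  mass loss = 2.848 μm/a × 7.14 g/cm³ = 20.33 g·m⁻²·a⁻¹
copper: temperature factor f = -0.080·(0.1) = -0.0080
  sulphur-dioxide contribution → 1.724 μm/a
  chloride contribution → 0.8179 μm/a
  ⇒ r_corr(copper) = 2.542 μm/a
  mass loss = 2.542 μm/a × 8.96 g/cm³ = 22.77 g·m⁻²·a⁻¹
Ordering by g·m⁻²·a⁻¹: copper (22.8) > zinc (20.3)

copper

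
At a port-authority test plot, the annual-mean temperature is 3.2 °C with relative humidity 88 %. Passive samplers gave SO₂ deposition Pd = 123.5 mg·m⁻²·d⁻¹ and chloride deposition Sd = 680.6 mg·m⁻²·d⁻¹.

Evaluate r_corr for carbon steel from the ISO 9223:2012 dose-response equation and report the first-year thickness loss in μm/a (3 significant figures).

r_corr = 166 μm/a

carbon steel: temperature factor f = +0.150·(-6.8) = -1.0200
  sulphur-dioxide contribution → 45.4 μm/a
  chloride contribution → 120.7 μm/a
  total first-year rate 166.1 μm/a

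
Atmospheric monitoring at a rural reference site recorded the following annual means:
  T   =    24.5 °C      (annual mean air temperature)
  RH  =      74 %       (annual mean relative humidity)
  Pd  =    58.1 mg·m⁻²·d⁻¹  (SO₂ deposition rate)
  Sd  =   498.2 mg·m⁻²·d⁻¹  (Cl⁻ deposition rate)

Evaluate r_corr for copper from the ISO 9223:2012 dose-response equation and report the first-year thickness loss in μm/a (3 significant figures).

copper: f(T) = -0.080·(T−10) [T>10 °C] = -1.1600
  sulphur-dioxide contribution → 0.3761 μm/a
  chloride contribution → 2.614 μm/a
  ⇒ r_corr(copper) = 2.99 μm/a

r_corr = 2.99 μm/a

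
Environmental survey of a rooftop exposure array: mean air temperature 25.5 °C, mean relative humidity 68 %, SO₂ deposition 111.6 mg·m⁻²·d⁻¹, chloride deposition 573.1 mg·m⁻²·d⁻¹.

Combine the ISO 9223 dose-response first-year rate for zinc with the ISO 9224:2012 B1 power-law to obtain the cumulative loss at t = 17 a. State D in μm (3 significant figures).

zinc: temperature factor f = -0.071·(15.5) = -1.1005
  sulphur-dioxide contribution → 0.78 μm/a
  chloride contribution → 9.836 μm/a
  ⇒ r_corr(zinc) = 10.62 μm/a
ISO 9224: D(t) = r_corr · t^b with b = 0.813 (zinc, B1)
  D(17) = 10.62 × 17^0.813 = 10.62 × 10.01 = 106.2 μm

D(17) = 106 μm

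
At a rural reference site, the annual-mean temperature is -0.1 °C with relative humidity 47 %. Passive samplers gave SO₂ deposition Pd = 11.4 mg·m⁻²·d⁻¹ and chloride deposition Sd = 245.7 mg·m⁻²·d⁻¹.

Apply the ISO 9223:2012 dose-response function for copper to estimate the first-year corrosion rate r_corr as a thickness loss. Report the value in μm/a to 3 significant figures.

r_corr = 0.290 μm/a

copper: T≤10 °C ⇒ hinge +0.126·(-0.1−10) = -1.2726
  sulphur-dioxide contribution → 0.04474 μm/a
  chloride contribution → 0.2448 μm/a
  total first-year rate 0.2896 μm/a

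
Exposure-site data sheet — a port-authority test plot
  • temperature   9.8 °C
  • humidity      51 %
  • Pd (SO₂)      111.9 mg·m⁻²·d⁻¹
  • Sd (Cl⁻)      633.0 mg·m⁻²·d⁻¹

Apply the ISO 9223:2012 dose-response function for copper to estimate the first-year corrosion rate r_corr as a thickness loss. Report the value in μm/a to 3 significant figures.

copper: temperature factor f = +0.126·(-0.2) = -0.0252
  SO₂ term: 0.0053·111.9^0.26·exp(0.059·51-0.0252) = 0.3571
  Sd branch = 0.01025·Sd^0.27·e^(0.036·RH+0.049·T) = 0.5929 μm/a
  r_corr = 0.3571 + 0.5929 = 0.9501 μm/a

r_corr = 0.950 μm/a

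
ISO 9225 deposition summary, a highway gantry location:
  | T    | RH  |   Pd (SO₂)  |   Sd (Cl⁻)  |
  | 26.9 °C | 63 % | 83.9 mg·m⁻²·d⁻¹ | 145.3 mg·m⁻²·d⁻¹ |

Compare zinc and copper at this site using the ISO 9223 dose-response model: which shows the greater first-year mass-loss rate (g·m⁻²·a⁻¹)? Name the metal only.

zinc

zinc: T>10 °C ⇒ hinge -0.071·(26.9−10) = -1.1999
  sulphur-dioxide contribution → 0.4949 μm/a
  chloride contribution → 4.869 μm/a
  ⇒ r_corr(zinc) = 5.364 μm/a
  mass loss = 5.364 μm/a × 7.14 g/cm³ = 38.3 g·m⁻²·a⁻¹
copper: f(T) = -0.080·(T−10) [T>10 °C] = -1.3520
  sulphur-dioxide contribution → 0.1785 μm/a
  chloride contribution → 1.419 μm/a
  total first-year rate 1.597 μm/a
  mass loss = 1.597 μm/a × 8.96 g/cm³ = 14.31 g·m⁻²·a⁻¹
Ordering by g·m⁻²·a⁻¹: zinc (38.3) > copper (14.3)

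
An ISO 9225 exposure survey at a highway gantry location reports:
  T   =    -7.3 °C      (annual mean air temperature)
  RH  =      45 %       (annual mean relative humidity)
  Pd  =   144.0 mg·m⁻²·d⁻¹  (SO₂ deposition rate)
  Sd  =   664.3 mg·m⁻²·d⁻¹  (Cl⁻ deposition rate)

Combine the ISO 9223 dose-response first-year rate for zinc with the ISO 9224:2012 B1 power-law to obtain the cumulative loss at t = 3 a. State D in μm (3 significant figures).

D(3) = 2.49 μm

zinc: T≤10 °C ⇒ hinge +0.038·(-7.3−10) = -0.6574
  Pd branch = 0.0129·Pd^0.44·e^(0.046·RH+f) = 0.4718 μm/a
  Sd branch = 0.0175·Sd^0.57·e^(0.008·RH+0.085·T) = 0.5478 μm/a
  r_corr = 0.4718 + 0.5478 = 1.02 μm/a
Long-term exponent b (ISO 9224 Table 2, B1) = 0.813
  D(3) = 1.02 × 3^0.813 = 1.02 × 2.443 = 2.491 μm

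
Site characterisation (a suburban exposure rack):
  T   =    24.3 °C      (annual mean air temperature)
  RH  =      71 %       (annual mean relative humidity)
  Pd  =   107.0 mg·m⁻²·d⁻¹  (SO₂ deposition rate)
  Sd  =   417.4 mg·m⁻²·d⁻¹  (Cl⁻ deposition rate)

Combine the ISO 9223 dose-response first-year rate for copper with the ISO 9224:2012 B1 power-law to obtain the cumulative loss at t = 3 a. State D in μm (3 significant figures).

copper: temperature factor f = -0.080·(14.3) = -1.1440
  sulphur-dioxide contribution → 0.3753 μm/a
  chloride contribution → 2.215 μm/a
  total first-year rate 2.591 μm/a
ISO 9224: D(t) = r_corr · t^b with b = 0.667 (copper, B1)
  D(3) = 2.591 × 3^0.667 = 2.591 × 2.081 = 5.391 μm

D(3) = 5.39 μm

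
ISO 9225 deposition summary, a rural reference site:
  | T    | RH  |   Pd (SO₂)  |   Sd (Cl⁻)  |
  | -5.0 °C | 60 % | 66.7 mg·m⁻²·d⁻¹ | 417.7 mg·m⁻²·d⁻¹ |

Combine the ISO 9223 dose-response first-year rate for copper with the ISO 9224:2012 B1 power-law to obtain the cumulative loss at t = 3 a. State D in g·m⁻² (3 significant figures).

copper: temperature factor f = +0.126·(-15.0) = -1.8900
  SO₂ term: 0.0053·66.7^0.26·exp(0.059·60-1.8900) = 0.08225
  Cl⁻ term: 0.01025·417.7^0.27·exp(0.036·60+0.049·-5.0) = 0.3548
  r_corr = 0.08225 + 0.3548 = 0.4371 μm/a
Long-term exponent b (ISO 9224 Table 2, B1) = 0.667
  D(3) = 0.4371 × 3^0.667 = 0.4371 × 2.081 = 0.9095 μm
  Mass loss = 0.9095 μm × 8.96 g/cm³ = 8.149 g·m⁻²

D(3) = 8.15 g·m⁻²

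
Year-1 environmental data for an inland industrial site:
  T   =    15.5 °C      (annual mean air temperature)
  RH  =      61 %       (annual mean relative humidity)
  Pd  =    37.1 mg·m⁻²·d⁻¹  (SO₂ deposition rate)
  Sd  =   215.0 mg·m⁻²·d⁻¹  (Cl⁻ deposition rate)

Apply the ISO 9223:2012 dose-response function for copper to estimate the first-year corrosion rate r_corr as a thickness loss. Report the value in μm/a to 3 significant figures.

copper: temperature factor f = -0.080·(5.5) = -0.4400
  SO₂ term: 0.0053·37.1^0.26·exp(0.059·61-0.4400) = 0.3193
  Sd branch = 0.01025·Sd^0.27·e^(0.036·RH+0.049·T) = 0.8395 μm/a
  sum: 0.3193 + 0.8395 → r_corr = 1.159 μm/a

r_corr = 1.16 μm/a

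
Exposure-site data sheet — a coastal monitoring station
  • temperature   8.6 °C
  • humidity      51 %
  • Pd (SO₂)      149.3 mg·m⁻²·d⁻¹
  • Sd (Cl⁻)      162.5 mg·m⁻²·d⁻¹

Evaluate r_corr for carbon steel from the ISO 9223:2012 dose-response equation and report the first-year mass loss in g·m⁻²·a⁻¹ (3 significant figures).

carbon steel: T≤10 °C ⇒ hinge +0.150·(8.6−10) = -0.2100
  SO₂ term: 1.77·149.3^0.52·exp(0.02·51-0.2100) = 53.74
  Sd branch = 0.102·Sd^0.62·e^(0.033·RH+0.04·T) = 18.18 μm/a
  sum: 53.74 + 18.18 → r_corr = 71.92 μm/a
Convert to mass loss: 71.92 μm/a × 7.85 g/cm³ = 564.6 g·m⁻²·a⁻¹

r_corr = 565 g·m⁻²·a⁻¹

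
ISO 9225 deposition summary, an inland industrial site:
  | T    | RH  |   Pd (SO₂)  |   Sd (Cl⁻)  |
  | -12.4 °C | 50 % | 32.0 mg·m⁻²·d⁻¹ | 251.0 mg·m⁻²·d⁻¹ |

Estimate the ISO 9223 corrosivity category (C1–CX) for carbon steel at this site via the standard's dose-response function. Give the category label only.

C2

carbon steel: f(T) = +0.150·(T−10) [T≤10 °C] = -3.3600
  Pd branch = 1.77·Pd^0.52·e^(0.02·RH+f) = 1.013 μm/a
  Cl⁻ term: 0.102·251.0^0.62·exp(0.033·50+0.04·-12.4) = 9.944
  sum: 1.013 + 9.944 → r_corr = 10.96 μm/a
ISO 9223 Table 2 (carbon steel): 1.3 < 11 ≤ 25 μm/a ⇒ C2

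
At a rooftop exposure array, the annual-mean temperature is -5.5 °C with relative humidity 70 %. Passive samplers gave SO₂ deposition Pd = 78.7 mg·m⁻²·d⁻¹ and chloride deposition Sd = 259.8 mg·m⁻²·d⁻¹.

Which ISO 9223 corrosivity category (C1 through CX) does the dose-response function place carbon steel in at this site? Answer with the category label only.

carbon steel: temperature factor f = +0.150·(-15.5) = -2.3250
  SO₂ term: 1.77·78.7^0.52·exp(0.02·70-2.3250) = 6.795
  Sd branch = 0.102·Sd^0.62·e^(0.033·RH+0.04·T) = 25.9 μm/a
  sum: 6.795 + 25.9 → r_corr = 32.7 μm/a
32.7 μm/a falls in (25, 50] for carbon steel → category C3

C3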